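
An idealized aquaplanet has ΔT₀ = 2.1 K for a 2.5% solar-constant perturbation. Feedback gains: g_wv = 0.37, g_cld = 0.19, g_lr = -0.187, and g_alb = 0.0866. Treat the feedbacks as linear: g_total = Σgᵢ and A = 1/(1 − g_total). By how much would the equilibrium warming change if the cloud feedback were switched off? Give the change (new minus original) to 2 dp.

-1.01 K

Original: g = 0.4596, ΔT = 2.1/(1−0.4596) = 3.8860 K.
Without cloud: g' = 0.2696, ΔT' = 2.1/(1−0.2696) = 2.8751 K.
Change = 2.8751 − 3.8860 = -1.01 K.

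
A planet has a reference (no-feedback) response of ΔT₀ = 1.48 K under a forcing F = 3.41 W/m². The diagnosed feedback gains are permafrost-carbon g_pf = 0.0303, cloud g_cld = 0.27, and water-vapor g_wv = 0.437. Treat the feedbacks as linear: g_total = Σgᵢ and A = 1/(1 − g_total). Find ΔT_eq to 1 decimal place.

5.6 K

Total gain g = 0.0303 + 0.27 + 0.437 = 0.7373.
Amplification A = 1/(1 − 0.7373) = 3.807.
ΔT = 1.48 × 3.807 = 5.6 K.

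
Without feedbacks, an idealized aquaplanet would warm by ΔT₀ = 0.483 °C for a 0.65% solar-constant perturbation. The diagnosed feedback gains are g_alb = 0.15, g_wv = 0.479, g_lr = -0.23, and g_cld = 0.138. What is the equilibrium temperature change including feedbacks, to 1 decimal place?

1.0 °C

Total gain g = 0.15 + 0.479 − 0.23 + 0.138 = 0.537.
Amplification A = 1/(1 − 0.537) = 2.16.
ΔT = 0.483 × 2.16 = 1.0 °C.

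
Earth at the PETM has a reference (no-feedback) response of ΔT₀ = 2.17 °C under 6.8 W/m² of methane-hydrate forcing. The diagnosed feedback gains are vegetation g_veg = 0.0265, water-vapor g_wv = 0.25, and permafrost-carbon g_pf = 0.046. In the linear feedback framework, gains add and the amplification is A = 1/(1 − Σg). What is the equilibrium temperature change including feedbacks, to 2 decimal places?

Total gain g = 0.0265 + 0.25 + 0.046 = 0.3225.
Amplification A = 1/(1 − 0.3225) = 1.476.
ΔT = 2.17 × 1.476 = 3.20 °C.

3.20 °C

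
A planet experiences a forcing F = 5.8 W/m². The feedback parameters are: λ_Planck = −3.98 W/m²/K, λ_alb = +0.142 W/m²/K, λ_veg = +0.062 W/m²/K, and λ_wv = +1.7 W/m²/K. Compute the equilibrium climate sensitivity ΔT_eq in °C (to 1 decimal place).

2.8 °C

Net feedback parameter λ = (−3.98) + (+0.142) + (+0.062) + (+1.7) = -2.076 W/m²/K.
ΔT = −F/λ = −5.8/(-2.076) = 2.8 °C.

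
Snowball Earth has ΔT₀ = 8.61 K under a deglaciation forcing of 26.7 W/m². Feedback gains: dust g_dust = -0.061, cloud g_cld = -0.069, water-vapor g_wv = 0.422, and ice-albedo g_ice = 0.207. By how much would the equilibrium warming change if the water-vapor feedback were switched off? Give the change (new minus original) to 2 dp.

Original: g = 0.499, ΔT = 8.61/(1−0.499) = 17.1856 K.
Without water-vapor: g' = 0.077, ΔT' = 8.61/(1−0.077) = 9.3283 K.
Change = 9.3283 − 17.1856 = -7.86 K.

-7.86 K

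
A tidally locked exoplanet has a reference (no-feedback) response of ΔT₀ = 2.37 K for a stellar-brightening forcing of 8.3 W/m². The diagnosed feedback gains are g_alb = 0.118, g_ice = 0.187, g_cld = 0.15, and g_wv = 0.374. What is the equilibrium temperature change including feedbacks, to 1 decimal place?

Total gain g = 0.118 + 0.187 + 0.15 + 0.374 = 0.829.
Amplification A = 1/(1 − 0.829) = 5.848.
ΔT = 2.37 × 5.848 = 13.9 K.

13.9 K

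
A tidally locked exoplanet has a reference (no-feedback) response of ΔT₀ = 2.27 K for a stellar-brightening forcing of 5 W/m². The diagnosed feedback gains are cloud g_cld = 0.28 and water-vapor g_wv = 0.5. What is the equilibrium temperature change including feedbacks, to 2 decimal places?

10.32 K

Total gain g = 0.28 + 0.5 = 0.78.
Amplification A = 1/(1 − 0.78) = 4.545.
ΔT = 2.27 × 4.545 = 10.32 K.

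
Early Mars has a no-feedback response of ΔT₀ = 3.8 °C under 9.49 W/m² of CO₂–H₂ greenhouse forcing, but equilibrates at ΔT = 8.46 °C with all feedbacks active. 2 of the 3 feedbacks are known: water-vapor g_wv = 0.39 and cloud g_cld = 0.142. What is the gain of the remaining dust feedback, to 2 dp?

Amplification A = ΔT/ΔT₀ = 8.46/3.8 = 2.226.
Total gain g = 1 − 1/A = 1 − 1/2.226 = 0.5508.
Known gains sum to 0.39 + 0.142 = 0.532.
g_dust = 0.5508 − 0.532 = 0.02.

0.02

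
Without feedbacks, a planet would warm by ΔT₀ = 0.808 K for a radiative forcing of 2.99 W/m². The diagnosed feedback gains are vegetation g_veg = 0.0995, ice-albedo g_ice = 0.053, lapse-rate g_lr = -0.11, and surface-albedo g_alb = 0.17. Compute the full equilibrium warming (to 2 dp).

Total gain g = 0.0995 + 0.053 − 0.11 + 0.17 = 0.2125.
Amplification A = 1/(1 − 0.2125) = 1.27.
ΔT = 0.808 × 1.27 = 1.03 K.

1.03 K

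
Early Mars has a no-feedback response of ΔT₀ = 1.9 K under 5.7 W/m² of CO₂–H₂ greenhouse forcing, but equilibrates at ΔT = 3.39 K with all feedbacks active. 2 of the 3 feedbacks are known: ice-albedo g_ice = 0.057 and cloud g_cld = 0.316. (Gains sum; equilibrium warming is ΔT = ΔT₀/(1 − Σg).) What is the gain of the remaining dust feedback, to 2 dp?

Amplification A = ΔT/ΔT₀ = 3.39/1.9 = 1.784.
Total gain g = 1 − 1/A = 1 − 1/1.784 = 0.4395.
Known gains sum to 0.057 + 0.316 = 0.373.
g_dust = 0.4395 − 0.373 = 0.07.

0.07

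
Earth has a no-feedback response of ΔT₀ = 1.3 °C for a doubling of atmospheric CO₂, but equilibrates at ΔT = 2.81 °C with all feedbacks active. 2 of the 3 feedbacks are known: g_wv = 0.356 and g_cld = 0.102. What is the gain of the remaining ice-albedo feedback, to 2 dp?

0.08

Amplification A = ΔT/ΔT₀ = 2.81/1.3 = 2.162.
Total gain g = 1 − 1/A = 1 − 1/2.162 = 0.5375.
Known gains sum to 0.356 + 0.102 = 0.458.
g_ice = 0.5375 − 0.458 = 0.08.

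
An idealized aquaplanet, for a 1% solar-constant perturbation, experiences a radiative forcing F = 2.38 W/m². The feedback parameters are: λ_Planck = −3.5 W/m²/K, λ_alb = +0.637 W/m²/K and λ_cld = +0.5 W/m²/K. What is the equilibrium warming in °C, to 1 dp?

1.0 °C

Net feedback parameter λ = (−3.5) + (+0.637) + (+0.5) = -2.363 W/m²/K.
ΔT = −F/λ = −2.38/(-2.363) = 1.0 °C.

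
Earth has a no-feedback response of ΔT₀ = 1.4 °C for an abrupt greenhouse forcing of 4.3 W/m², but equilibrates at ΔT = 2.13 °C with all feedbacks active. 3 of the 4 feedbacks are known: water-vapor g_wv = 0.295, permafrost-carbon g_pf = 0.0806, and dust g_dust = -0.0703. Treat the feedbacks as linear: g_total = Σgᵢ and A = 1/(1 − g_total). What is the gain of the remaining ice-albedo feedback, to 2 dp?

Amplification A = ΔT/ΔT₀ = 2.13/1.4 = 1.521.
Total gain g = 1 − 1/A = 1 − 1/1.521 = 0.3425.
Known gains sum to 0.295 + 0.0806 − 0.0703 = 0.3053.
g_ice = 0.3425 − 0.3053 = 0.04.

0.04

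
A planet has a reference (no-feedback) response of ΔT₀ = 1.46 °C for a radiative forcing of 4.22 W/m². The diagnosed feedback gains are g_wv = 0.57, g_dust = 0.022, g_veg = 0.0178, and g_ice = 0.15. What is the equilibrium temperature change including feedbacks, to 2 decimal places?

Total gain g = 0.57 + 0.022 + 0.0178 + 0.15 = 0.7598.
Amplification A = 1/(1 − 0.7598) = 4.163.
ΔT = 1.46 × 4.163 = 6.08 °C.

6.08 °C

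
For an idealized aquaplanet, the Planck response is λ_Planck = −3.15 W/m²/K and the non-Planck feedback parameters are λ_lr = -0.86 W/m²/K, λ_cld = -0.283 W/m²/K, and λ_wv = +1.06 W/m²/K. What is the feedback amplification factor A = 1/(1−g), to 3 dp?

Convert to gains: g_lr = -0.86/3.15 = -0.273; g_cld = -0.283/3.15 = -0.08984; g_wv = 1.06/3.15 = 0.3365.
Total gain g = -0.02634.
A = 1/(1 + 0.02634) = 0.974.

0.974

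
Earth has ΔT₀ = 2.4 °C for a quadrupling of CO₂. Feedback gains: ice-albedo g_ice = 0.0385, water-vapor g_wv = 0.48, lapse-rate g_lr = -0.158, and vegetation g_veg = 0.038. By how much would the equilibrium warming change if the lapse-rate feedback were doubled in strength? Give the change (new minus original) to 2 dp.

-0.83 °C

Original: g = 0.3985, ΔT = 2.4/(1−0.3985) = 3.9900 °C.
With doubled lapse-rate: g' = 0.2405, ΔT' = 2.4/(1−0.2405) = 3.1600 °C.
Change = 3.1600 − 3.9900 = -0.83 °C.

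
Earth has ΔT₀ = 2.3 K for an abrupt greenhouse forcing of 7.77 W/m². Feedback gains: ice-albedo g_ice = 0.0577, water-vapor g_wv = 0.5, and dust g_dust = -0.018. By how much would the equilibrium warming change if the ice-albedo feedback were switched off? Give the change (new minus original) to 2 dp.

Original: g = 0.5397, ΔT = 2.3/(1−0.5397) = 4.9967 K.
Without ice-albedo: g' = 0.482, ΔT' = 2.3/(1−0.482) = 4.4402 K.
Change = 4.4402 − 4.9967 = -0.56 K.

-0.56 K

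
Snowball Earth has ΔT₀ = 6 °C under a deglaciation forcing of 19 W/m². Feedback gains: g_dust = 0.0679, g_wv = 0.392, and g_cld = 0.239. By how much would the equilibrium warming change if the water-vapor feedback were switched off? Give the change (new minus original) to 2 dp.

-11.27 °C

Original: g = 0.6989, ΔT = 6/(1−0.6989) = 19.9269 °C.
Without water-vapor: g' = 0.3069, ΔT' = 6/(1−0.3069) = 8.6568 °C.
Change = 8.6568 − 19.9269 = -11.27 °C.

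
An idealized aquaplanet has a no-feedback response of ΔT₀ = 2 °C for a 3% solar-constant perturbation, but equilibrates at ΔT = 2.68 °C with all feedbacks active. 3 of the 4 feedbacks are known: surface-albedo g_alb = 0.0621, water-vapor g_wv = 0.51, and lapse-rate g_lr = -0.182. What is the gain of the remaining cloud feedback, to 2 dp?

-0.14

Amplification A = ΔT/ΔT₀ = 2.68/2 = 1.34.
Total gain g = 1 − 1/A = 1 − 1/1.34 = 0.2537.
Known gains sum to 0.0621 + 0.51 − 0.182 = 0.3901.
g_cld = 0.2537 − 0.3901 = -0.14.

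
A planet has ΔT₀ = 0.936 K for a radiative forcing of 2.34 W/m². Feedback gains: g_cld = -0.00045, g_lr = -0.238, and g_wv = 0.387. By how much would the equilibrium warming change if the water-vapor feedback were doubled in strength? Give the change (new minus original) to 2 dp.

Original: g = 0.14855, ΔT = 0.936/(1−0.14855) = 1.0993 K.
With doubled water-vapor: g' = 0.53555, ΔT' = 0.936/(1−0.53555) = 2.0153 K.
Change = 2.0153 − 1.0993 = 0.92 K.

0.92 K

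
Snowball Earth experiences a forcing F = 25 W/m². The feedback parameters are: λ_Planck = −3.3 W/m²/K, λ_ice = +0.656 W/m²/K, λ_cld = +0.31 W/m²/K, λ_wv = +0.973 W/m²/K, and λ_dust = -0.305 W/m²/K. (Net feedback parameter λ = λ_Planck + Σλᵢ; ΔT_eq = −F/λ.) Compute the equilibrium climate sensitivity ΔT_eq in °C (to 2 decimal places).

Net feedback parameter λ = (−3.3) + (+0.656) + (+0.31) + (+0.973) + (-0.305) = -1.666 W/m²/K.
ΔT = −F/λ = −25/(-1.666) = 15.01 °C.

15.01 °C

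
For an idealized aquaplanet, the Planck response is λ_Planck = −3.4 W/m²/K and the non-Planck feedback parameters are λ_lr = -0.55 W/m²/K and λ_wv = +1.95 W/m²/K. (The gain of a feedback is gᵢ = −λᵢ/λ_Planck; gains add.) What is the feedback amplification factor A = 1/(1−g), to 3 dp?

Convert to gains: g_lr = -0.55/3.4 = -0.1618; g_wv = 1.95/3.4 = 0.5735.
Total gain g = 0.4117.
A = 1/(1 − 0.4117) = 1.700.

1.700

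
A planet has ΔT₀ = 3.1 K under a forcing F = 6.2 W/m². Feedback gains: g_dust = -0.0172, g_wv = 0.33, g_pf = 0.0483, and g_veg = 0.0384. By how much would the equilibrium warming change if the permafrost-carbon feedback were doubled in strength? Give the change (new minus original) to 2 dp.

0.45 K

Original: g = 0.3995, ΔT = 3.1/(1−0.3995) = 5.1624 K.
With doubled permafrost-carbon: g' = 0.4478, ΔT' = 3.1/(1−0.4478) = 5.6139 K.
Change = 5.6139 − 5.1624 = 0.45 K.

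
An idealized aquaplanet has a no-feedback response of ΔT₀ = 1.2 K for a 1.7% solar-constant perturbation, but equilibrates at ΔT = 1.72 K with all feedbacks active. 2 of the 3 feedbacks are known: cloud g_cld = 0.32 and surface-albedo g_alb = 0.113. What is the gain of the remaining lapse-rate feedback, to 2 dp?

Amplification A = ΔT/ΔT₀ = 1.72/1.2 = 1.433.
Total gain g = 1 − 1/A = 1 − 1/1.433 = 0.3022.
Known gains sum to 0.32 + 0.113 = 0.433.
g_lr = 0.3022 − 0.433 = -0.13.

-0.13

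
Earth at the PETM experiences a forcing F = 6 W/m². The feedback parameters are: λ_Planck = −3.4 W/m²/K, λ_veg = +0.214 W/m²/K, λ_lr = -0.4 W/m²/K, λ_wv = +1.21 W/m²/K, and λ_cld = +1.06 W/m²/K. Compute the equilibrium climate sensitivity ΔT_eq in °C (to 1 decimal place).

Net feedback parameter λ = (−3.4) + (+0.214) + (-0.4) + (+1.21) + (+1.06) = -1.316 W/m²/K.
ΔT = −F/λ = −6/(-1.316) = 4.6 °C.

4.6 °C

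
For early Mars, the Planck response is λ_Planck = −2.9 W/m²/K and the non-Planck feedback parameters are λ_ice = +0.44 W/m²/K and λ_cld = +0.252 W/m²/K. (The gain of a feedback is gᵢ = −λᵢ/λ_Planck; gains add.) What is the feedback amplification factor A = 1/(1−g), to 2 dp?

1.31

Convert to gains: g_ice = 0.44/2.9 = 0.1517; g_cld = 0.252/2.9 = 0.0869.
Total gain g = 0.2386.
A = 1/(1 − 0.2386) = 1.31.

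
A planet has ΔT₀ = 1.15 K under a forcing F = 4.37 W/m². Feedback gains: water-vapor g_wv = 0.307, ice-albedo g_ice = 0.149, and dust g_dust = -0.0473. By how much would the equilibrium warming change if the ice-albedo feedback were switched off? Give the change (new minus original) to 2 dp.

-0.39 K

Original: g = 0.4087, ΔT = 1.15/(1−0.4087) = 1.9449 K.
Without ice-albedo: g' = 0.2597, ΔT' = 1.15/(1−0.2597) = 1.5534 K.
Change = 1.5534 − 1.9449 = -0.39 K.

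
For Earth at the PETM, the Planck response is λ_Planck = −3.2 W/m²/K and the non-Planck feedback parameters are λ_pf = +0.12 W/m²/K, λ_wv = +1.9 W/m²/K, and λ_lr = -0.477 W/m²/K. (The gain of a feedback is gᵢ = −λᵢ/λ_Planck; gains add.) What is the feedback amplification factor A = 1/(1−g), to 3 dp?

1.931

Convert to gains: g_pf = 0.12/3.2 = 0.0375; g_wv = 1.9/3.2 = 0.5937; g_lr = -0.477/3.2 = -0.1491.
Total gain g = 0.4821.
A = 1/(1 − 0.4821) = 1.931.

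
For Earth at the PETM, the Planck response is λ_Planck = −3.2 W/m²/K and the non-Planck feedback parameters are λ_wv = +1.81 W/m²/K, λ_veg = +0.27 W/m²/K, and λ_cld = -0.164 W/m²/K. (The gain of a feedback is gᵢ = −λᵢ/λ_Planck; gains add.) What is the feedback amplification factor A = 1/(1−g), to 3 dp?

Convert to gains: g_wv = 1.81/3.2 = 0.5656; g_veg = 0.27/3.2 = 0.08438; g_cld = -0.164/3.2 = -0.05125.
Total gain g = 0.59873.
A = 1/(1 − 0.59873) = 2.492.

2.492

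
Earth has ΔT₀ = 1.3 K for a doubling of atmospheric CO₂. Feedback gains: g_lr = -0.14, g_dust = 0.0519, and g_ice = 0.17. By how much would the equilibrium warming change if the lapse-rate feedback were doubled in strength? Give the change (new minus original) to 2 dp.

Original: g = 0.0819, ΔT = 1.3/(1−0.0819) = 1.4160 K.
With doubled lapse-rate: g' = -0.0581, ΔT' = 1.3/(1+0.0581) = 1.2286 K.
Change = 1.2286 − 1.4160 = -0.19 K.

-0.19 K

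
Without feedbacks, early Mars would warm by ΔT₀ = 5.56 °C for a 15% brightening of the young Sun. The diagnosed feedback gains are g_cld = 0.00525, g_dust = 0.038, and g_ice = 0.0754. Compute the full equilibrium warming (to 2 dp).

6.31 °C

Total gain g = 0.00525 + 0.038 + 0.0754 = 0.11865.
Amplification A = 1/(1 − 0.11865) = 1.135.
ΔT = 5.56 × 1.135 = 6.31 °C.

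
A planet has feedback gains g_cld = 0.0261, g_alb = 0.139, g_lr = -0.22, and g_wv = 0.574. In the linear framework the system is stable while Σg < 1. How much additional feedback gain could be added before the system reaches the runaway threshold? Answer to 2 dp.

Current total gain = 0.0261 + 0.139 − 0.22 + 0.574 = 0.5191.
Margin to runaway = 1 − 0.5191 = 0.48.

0.48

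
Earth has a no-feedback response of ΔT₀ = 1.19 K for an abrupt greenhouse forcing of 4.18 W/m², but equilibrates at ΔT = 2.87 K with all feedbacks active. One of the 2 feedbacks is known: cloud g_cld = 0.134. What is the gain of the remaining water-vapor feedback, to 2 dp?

Amplification A = ΔT/ΔT₀ = 2.87/1.19 = 2.412.
Total gain g = 1 − 1/A = 1 − 1/2.412 = 0.5854.
The known gain is 0.134.
g_wv = 0.5854 − 0.134 = 0.45.

0.45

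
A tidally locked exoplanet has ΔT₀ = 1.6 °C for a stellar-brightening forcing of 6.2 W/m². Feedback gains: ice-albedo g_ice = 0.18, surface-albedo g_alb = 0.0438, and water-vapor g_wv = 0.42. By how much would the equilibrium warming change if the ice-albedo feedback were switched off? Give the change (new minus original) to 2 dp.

-1.51 °C

Original: g = 0.6438, ΔT = 1.6/(1−0.6438) = 4.4919 °C.
Without ice-albedo: g' = 0.4638, ΔT' = 1.6/(1−0.4638) = 2.9840 °C.
Change = 2.9840 − 4.4919 = -1.51 °C.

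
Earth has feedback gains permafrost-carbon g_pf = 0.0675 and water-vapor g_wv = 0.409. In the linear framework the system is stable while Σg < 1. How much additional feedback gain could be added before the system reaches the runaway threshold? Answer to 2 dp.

Current total gain = 0.0675 + 0.409 = 0.4765.
Margin to runaway = 1 − 0.4765 = 0.52.

0.52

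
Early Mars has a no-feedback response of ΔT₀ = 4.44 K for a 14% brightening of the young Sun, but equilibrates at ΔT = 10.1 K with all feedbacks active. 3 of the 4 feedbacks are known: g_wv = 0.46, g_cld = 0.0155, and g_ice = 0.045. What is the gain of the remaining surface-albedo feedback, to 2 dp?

0.04

Amplification A = ΔT/ΔT₀ = 10.1/4.44 = 2.275.
Total gain g = 1 − 1/A = 1 − 1/2.275 = 0.5604.
Known gains sum to 0.46 + 0.0155 + 0.045 = 0.5205.
g_alb = 0.5604 − 0.5205 = 0.04.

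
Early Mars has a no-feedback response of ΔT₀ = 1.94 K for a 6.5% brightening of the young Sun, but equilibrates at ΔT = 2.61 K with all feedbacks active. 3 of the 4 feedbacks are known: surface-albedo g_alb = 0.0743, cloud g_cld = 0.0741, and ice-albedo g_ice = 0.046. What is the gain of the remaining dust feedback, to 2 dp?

Amplification A = ΔT/ΔT₀ = 2.61/1.94 = 1.345.
Total gain g = 1 − 1/A = 1 − 1/1.345 = 0.2565.
Known gains sum to 0.0743 + 0.0741 + 0.046 = 0.1944.
g_dust = 0.2565 − 0.1944 = 0.06.

0.06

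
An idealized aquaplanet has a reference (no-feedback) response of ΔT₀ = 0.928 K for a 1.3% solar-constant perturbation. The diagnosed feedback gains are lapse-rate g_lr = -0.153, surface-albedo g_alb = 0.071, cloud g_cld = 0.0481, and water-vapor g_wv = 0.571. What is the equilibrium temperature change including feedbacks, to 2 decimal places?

2.00 K

Total gain g = -0.153 + 0.071 + 0.0481 + 0.571 = 0.5371.
Amplification A = 1/(1 − 0.5371) = 2.16.
ΔT = 0.928 × 2.16 = 2.00 K.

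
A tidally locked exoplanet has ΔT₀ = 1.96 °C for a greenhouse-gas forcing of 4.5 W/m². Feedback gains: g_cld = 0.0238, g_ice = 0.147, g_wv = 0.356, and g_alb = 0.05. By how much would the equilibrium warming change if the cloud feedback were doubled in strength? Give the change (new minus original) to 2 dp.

0.28 °C

Original: g = 0.5768, ΔT = 1.96/(1−0.5768) = 4.6314 °C.
With doubled cloud: g' = 0.6006, ΔT' = 1.96/(1−0.6006) = 4.9074 °C.
Change = 4.9074 − 4.6314 = 0.28 °C.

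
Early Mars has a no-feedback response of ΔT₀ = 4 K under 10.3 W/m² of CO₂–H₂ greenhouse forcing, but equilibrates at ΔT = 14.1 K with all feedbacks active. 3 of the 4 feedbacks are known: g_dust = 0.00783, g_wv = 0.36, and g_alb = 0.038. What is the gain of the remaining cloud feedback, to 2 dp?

0.31

Amplification A = ΔT/ΔT₀ = 14.1/4 = 3.525.
Total gain g = 1 − 1/A = 1 − 1/3.525 = 0.7163.
Known gains sum to 0.00783 + 0.36 + 0.038 = 0.40583.
g_cld = 0.7163 − 0.40583 = 0.31.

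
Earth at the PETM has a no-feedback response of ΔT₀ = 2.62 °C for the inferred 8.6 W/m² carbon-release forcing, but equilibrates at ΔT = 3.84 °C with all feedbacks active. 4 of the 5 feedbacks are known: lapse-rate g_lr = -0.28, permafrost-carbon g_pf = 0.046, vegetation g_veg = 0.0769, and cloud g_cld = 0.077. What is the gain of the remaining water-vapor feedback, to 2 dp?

Amplification A = ΔT/ΔT₀ = 3.84/2.62 = 1.466.
Total gain g = 1 − 1/A = 1 − 1/1.466 = 0.3179.
Known gains sum to -0.28 + 0.046 + 0.0769 + 0.077 = -0.0801.
g_wv = 0.3179 + 0.0801 = 0.40.

0.40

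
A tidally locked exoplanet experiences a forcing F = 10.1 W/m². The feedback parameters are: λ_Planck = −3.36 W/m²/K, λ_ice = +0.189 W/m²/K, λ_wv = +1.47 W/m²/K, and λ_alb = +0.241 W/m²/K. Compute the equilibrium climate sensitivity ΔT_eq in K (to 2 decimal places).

Net feedback parameter λ = (−3.36) + (+0.189) + (+1.47) + (+0.241) = -1.46 W/m²/K.
ΔT = −F/λ = −10.1/(-1.46) = 6.92 K.

6.92 K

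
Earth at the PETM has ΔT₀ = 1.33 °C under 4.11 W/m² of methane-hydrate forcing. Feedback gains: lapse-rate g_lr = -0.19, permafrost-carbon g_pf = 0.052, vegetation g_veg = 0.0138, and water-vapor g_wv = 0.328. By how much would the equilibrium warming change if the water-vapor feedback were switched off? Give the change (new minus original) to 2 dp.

Original: g = 0.2038, ΔT = 1.33/(1−0.2038) = 1.6704 °C.
Without water-vapor: g' = -0.1242, ΔT' = 1.33/(1+0.1242) = 1.1831 °C.
Change = 1.1831 − 1.6704 = -0.49 °C.

-0.49 °C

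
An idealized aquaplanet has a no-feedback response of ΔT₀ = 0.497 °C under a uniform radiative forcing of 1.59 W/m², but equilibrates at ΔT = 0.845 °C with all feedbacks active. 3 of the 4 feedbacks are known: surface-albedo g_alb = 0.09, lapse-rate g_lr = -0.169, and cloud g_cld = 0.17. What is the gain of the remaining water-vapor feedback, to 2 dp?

Amplification A = ΔT/ΔT₀ = 0.845/0.497 = 1.7.
Total gain g = 1 − 1/A = 1 − 1/1.7 = 0.4118.
Known gains sum to 0.09 − 0.169 + 0.17 = 0.091.
g_wv = 0.4118 − 0.091 = 0.32.

0.32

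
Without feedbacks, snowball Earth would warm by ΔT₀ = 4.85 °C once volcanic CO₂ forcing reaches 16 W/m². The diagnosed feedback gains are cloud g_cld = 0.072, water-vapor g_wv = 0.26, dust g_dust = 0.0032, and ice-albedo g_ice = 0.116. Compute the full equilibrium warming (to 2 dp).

8.84 °C

Total gain g = 0.072 + 0.26 + 0.0032 + 0.116 = 0.4512.
Amplification A = 1/(1 − 0.4512) = 1.822.
ΔT = 4.85 × 1.822 = 8.84 °C.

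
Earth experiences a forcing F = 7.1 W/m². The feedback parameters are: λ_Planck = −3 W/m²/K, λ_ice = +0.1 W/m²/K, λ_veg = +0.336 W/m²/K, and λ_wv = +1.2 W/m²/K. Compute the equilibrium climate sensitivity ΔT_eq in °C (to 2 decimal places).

5.21 °C

Net feedback parameter λ = (−3) + (+0.1) + (+0.336) + (+1.2) = -1.364 W/m²/K.
ΔT = −F/λ = −7.1/(-1.364) = 5.21 °C.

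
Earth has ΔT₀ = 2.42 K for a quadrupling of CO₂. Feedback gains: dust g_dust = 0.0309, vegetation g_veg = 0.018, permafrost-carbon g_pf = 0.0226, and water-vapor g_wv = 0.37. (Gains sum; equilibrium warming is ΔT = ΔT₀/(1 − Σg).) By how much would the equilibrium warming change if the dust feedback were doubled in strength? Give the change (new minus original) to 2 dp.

Original: g = 0.4415, ΔT = 2.42/(1−0.4415) = 4.3330 K.
With doubled dust: g' = 0.4724, ΔT' = 2.42/(1−0.4724) = 4.5868 K.
Change = 4.5868 − 4.3330 = 0.25 K.

0.25 K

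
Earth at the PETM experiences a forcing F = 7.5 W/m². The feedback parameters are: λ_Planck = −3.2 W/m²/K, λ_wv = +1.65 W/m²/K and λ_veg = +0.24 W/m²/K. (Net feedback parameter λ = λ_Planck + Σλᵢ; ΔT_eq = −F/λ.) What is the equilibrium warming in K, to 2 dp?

5.73 K

Net feedback parameter λ = (−3.2) + (+1.65) + (+0.24) = -1.31 W/m²/K.
ΔT = −F/λ = −7.5/(-1.31) = 5.73 K.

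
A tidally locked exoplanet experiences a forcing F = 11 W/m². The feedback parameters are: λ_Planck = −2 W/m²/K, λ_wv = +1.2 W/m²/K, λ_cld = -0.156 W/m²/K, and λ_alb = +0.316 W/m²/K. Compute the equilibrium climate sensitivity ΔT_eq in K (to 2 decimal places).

17.19 K

Net feedback parameter λ = (−2) + (+1.2) + (-0.156) + (+0.316) = -0.64 W/m²/K.
ΔT = −F/λ = −11/(-0.64) = 17.19 K.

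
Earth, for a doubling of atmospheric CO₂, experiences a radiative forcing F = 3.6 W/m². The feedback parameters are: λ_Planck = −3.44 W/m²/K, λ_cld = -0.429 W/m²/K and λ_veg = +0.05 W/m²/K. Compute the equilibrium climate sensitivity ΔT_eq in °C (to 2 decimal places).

0.94 °C

Net feedback parameter λ = (−3.44) + (-0.429) + (+0.05) = -3.819 W/m²/K.
ΔT = −F/λ = −3.6/(-3.819) = 0.94 °C.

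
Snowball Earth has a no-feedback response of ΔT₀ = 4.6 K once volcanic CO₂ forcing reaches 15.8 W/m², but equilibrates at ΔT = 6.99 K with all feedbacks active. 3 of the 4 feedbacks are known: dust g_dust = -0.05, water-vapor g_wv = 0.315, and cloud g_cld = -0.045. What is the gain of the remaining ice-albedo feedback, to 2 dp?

Amplification A = ΔT/ΔT₀ = 6.99/4.6 = 1.52.
Total gain g = 1 − 1/A = 1 − 1/1.52 = 0.3421.
Known gains sum to -0.05 + 0.315 − 0.045 = 0.22.
g_ice = 0.3421 − 0.22 = 0.12.

0.12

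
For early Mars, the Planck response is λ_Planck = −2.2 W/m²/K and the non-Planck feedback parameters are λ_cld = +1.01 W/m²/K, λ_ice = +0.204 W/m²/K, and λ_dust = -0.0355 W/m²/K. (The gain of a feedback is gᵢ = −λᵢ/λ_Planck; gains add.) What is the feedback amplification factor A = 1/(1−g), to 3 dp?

2.154

Convert to gains: g_cld = 1.01/2.2 = 0.4591; g_ice = 0.204/2.2 = 0.09273; g_dust = -0.0355/2.2 = -0.01614.
Total gain g = 0.53569.
A = 1/(1 − 0.53569) = 2.154.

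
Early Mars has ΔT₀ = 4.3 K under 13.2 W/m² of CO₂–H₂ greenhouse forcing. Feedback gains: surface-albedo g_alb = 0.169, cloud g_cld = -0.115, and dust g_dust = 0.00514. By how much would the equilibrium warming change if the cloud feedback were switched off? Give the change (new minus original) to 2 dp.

0.64 K

Original: g = 0.05914, ΔT = 4.3/(1−0.05914) = 4.5703 K.
Without cloud: g' = 0.17414, ΔT' = 4.3/(1−0.17414) = 5.2067 K.
Change = 5.2067 − 4.5703 = 0.64 K.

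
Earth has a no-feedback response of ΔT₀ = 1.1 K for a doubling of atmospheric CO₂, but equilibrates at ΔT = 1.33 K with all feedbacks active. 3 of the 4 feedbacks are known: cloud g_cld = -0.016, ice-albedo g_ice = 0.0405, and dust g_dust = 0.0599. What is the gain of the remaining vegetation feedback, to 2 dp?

Amplification A = ΔT/ΔT₀ = 1.33/1.1 = 1.209.
Total gain g = 1 − 1/A = 1 − 1/1.209 = 0.1729.
Known gains sum to -0.016 + 0.0405 + 0.0599 = 0.0844.
g_veg = 0.1729 − 0.0844 = 0.09.

0.09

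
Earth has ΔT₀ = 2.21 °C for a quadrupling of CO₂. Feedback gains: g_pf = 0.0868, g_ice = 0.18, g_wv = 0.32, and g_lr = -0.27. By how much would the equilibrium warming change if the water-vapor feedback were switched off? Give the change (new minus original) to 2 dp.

Original: g = 0.3168, ΔT = 2.21/(1−0.3168) = 3.2348 °C.
Without water-vapor: g' = -0.0032, ΔT' = 2.21/(1+0.0032) = 2.2030 °C.
Change = 2.2030 − 3.2348 = -1.03 °C.

-1.03 °C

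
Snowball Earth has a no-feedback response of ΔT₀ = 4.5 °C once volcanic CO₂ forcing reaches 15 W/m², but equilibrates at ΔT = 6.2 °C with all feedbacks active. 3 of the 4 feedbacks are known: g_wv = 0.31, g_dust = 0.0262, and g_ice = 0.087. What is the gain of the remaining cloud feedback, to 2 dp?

Amplification A = ΔT/ΔT₀ = 6.2/4.5 = 1.378.
Total gain g = 1 − 1/A = 1 − 1/1.378 = 0.2743.
Known gains sum to 0.31 + 0.0262 + 0.087 = 0.4232.
g_cld = 0.2743 − 0.4232 = -0.15.

-0.15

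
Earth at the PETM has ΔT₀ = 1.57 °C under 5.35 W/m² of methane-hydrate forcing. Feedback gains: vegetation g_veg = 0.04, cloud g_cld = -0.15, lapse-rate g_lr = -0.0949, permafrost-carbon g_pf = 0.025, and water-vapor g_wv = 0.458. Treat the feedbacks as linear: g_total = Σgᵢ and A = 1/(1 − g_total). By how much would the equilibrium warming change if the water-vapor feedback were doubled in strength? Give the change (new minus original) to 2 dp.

3.77 °C

Original: g = 0.2781, ΔT = 1.57/(1−0.2781) = 2.1748 °C.
With doubled water-vapor: g' = 0.7361, ΔT' = 1.57/(1−0.7361) = 5.9492 °C.
Change = 5.9492 − 2.1748 = 3.77 °C.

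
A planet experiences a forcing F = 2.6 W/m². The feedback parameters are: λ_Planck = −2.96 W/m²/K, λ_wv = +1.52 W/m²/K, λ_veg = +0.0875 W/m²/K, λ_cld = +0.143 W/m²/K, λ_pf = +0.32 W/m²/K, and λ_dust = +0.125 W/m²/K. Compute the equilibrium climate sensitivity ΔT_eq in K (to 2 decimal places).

Net feedback parameter λ = (−2.96) + (+1.52) + (+0.0875) + (+0.143) + (+0.32) + (+0.125) = -0.7645 W/m²/K.
ΔT = −F/λ = −2.6/(-0.7645) = 3.40 K.

3.40 K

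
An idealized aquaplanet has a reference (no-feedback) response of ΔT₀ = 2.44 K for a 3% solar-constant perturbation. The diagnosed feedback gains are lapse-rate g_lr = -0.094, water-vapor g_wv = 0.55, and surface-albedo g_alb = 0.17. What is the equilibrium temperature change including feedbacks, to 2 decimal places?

Total gain g = -0.094 + 0.55 + 0.17 = 0.626.
Amplification A = 1/(1 − 0.626) = 2.674.
ΔT = 2.44 × 2.674 = 6.52 K.

6.52 K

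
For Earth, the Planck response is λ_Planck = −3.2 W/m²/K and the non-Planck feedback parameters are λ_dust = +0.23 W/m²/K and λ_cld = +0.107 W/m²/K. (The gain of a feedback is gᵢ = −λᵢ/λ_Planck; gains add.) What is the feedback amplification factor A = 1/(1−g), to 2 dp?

Convert to gains: g_dust = 0.23/3.2 = 0.07187; g_cld = 0.107/3.2 = 0.03344.
Total gain g = 0.10531.
A = 1/(1 − 0.10531) = 1.12.

1.12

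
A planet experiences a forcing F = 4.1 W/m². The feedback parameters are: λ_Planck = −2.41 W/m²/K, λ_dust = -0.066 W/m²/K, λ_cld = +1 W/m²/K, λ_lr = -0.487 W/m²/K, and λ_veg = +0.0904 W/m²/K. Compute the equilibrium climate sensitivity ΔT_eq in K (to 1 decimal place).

Net feedback parameter λ = (−2.41) + (-0.066) + (+1) + (-0.487) + (+0.0904) = -1.8726 W/m²/K.
ΔT = −F/λ = −4.1/(-1.8726) = 2.2 K.

2.2 K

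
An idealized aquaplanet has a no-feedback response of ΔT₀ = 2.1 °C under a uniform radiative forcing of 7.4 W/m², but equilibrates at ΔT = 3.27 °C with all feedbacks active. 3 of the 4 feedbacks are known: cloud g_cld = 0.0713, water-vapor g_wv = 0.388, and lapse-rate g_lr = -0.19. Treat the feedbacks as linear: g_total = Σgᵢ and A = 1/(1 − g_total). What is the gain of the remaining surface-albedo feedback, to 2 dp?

0.09

Amplification A = ΔT/ΔT₀ = 3.27/2.1 = 1.557.
Total gain g = 1 − 1/A = 1 − 1/1.557 = 0.3577.
Known gains sum to 0.0713 + 0.388 − 0.19 = 0.2693.
g_alb = 0.3577 − 0.2693 = 0.09.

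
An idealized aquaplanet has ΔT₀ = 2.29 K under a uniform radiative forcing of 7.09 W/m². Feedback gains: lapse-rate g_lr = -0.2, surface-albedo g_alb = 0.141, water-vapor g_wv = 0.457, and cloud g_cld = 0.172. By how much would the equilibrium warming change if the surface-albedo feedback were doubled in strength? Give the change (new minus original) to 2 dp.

Original: g = 0.57, ΔT = 2.29/(1−0.57) = 5.3256 K.
With doubled surface-albedo: g' = 0.711, ΔT' = 2.29/(1−0.711) = 7.9239 K.
Change = 7.9239 − 5.3256 = 2.60 K.

2.60 K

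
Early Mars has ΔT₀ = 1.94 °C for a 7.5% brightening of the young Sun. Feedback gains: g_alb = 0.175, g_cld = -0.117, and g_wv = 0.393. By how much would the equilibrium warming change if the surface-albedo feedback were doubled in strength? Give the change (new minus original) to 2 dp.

1.65 °C

Original: g = 0.451, ΔT = 1.94/(1−0.451) = 3.5337 °C.
With doubled surface-albedo: g' = 0.626, ΔT' = 1.94/(1−0.626) = 5.1872 °C.
Change = 5.1872 − 3.5337 = 1.65 °C.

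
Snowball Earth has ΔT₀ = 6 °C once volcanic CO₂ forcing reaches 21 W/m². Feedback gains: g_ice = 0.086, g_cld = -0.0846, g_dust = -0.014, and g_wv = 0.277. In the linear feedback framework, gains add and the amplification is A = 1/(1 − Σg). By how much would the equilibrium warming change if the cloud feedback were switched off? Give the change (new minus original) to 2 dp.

Original: g = 0.2644, ΔT = 6/(1−0.2644) = 8.1566 °C.
Without cloud: g' = 0.349, ΔT' = 6/(1−0.349) = 9.2166 °C.
Change = 9.2166 − 8.1566 = 1.06 °C.

1.06 °C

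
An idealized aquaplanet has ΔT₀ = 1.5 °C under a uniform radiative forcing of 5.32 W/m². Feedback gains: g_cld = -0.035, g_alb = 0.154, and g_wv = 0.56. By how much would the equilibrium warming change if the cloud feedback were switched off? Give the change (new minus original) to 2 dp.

Original: g = 0.679, ΔT = 1.5/(1−0.679) = 4.6729 °C.
Without cloud: g' = 0.714, ΔT' = 1.5/(1−0.714) = 5.2448 °C.
Change = 5.2448 − 4.6729 = 0.57 °C.

0.57 °C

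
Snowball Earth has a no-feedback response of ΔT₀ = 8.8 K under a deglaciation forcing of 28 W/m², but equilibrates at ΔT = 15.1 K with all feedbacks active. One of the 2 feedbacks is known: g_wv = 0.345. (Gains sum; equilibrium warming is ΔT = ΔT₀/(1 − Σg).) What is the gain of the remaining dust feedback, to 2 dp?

0.07

Amplification A = ΔT/ΔT₀ = 15.1/8.8 = 1.716.
Total gain g = 1 − 1/A = 1 − 1/1.716 = 0.4172.
The known gain is 0.345.
g_dust = 0.4172 − 0.345 = 0.07.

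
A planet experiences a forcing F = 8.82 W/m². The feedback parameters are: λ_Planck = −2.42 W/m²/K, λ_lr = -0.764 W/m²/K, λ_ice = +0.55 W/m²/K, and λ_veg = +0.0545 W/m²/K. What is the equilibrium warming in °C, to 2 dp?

3.42 °C

Net feedback parameter λ = (−2.42) + (-0.764) + (+0.55) + (+0.0545) = -2.5795 W/m²/K.
ΔT = −F/λ = −8.82/(-2.5795) = 3.42 °C.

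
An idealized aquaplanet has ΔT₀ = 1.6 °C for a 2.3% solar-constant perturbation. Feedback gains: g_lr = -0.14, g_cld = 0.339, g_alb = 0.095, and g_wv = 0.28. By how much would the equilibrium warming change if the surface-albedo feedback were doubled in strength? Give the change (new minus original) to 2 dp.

Original: g = 0.574, ΔT = 1.6/(1−0.574) = 3.7559 °C.
With doubled surface-albedo: g' = 0.669, ΔT' = 1.6/(1−0.669) = 4.8338 °C.
Change = 4.8338 − 3.7559 = 1.08 °C.

1.08 °C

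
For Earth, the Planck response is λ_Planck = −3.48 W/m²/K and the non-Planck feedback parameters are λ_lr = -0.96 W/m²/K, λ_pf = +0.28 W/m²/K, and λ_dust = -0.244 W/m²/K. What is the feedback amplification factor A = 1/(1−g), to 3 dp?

0.790

Convert to gains: g_lr = -0.96/3.48 = -0.2759; g_pf = 0.28/3.48 = 0.08046; g_dust = -0.244/3.48 = -0.07011.
Total gain g = -0.26555.
A = 1/(1 + 0.26555) = 0.790.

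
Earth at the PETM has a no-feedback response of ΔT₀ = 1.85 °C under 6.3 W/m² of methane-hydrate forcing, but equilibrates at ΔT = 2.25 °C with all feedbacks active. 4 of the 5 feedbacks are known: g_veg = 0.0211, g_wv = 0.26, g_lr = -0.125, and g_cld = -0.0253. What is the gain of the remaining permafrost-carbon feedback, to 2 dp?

Amplification A = ΔT/ΔT₀ = 2.25/1.85 = 1.216.
Total gain g = 1 − 1/A = 1 − 1/1.216 = 0.1776.
Known gains sum to 0.0211 + 0.26 − 0.125 − 0.0253 = 0.1308.
g_pf = 0.1776 − 0.1308 = 0.05.

0.05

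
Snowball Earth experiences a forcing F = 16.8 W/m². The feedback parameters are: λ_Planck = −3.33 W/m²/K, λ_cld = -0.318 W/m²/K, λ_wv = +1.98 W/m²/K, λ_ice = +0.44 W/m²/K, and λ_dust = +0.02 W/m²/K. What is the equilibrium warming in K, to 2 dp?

13.91 K

Net feedback parameter λ = (−3.33) + (-0.318) + (+1.98) + (+0.44) + (+0.02) = -1.208 W/m²/K.
ΔT = −F/λ = −16.8/(-1.208) = 13.91 K.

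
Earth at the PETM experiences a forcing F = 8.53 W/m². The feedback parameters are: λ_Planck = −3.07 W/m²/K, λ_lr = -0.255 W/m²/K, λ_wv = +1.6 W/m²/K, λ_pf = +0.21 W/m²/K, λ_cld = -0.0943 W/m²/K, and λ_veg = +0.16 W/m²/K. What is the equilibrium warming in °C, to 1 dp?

5.9 °C

Net feedback parameter λ = (−3.07) + (-0.255) + (+1.6) + (+0.21) + (-0.0943) + (+0.16) = -1.4493 W/m²/K.
ΔT = −F/λ = −8.53/(-1.4493) = 5.9 °C.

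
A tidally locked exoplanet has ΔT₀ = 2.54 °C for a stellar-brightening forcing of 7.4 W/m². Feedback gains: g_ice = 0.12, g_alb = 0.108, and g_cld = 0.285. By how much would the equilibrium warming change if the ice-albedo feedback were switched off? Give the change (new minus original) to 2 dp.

-1.03 °C

Original: g = 0.513, ΔT = 2.54/(1−0.513) = 5.2156 °C.
Without ice-albedo: g' = 0.393, ΔT' = 2.54/(1−0.393) = 4.1845 °C.
Change = 4.1845 − 5.2156 = -1.03 °C.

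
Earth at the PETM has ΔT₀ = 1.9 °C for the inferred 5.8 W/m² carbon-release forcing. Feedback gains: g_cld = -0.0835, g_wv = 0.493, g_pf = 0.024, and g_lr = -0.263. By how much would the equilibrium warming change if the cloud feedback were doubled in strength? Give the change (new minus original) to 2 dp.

-0.21 °C

Original: g = 0.1705, ΔT = 1.9/(1−0.1705) = 2.2905 °C.
With doubled cloud: g' = 0.087, ΔT' = 1.9/(1−0.087) = 2.0811 °C.
Change = 2.0811 − 2.2905 = -0.21 °C.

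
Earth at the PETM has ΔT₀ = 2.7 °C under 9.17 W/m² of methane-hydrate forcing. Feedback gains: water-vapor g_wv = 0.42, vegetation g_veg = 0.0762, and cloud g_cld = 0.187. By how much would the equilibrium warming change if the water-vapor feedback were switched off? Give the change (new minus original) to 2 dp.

-4.86 °C

Original: g = 0.6832, ΔT = 2.7/(1−0.6832) = 8.5227 °C.
Without water-vapor: g' = 0.2632, ΔT' = 2.7/(1−0.2632) = 3.6645 °C.
Change = 3.6645 − 8.5227 = -4.86 °C.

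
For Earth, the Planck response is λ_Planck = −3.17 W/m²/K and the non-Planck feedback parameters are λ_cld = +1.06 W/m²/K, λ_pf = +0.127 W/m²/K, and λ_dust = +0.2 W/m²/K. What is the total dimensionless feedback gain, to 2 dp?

0.44

Convert to gains: g_cld = 1.06/3.17 = 0.3344; g_pf = 0.127/3.17 = 0.04006; g_dust = 0.2/3.17 = 0.06309.
Total gain g = 0.43755.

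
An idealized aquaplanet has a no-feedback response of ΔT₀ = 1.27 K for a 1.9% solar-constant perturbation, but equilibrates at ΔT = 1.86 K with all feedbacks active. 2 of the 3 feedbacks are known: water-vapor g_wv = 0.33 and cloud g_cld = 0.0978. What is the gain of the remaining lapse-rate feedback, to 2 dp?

-0.11

Amplification A = ΔT/ΔT₀ = 1.86/1.27 = 1.465.
Total gain g = 1 − 1/A = 1 − 1/1.465 = 0.3174.
Known gains sum to 0.33 + 0.0978 = 0.4278.
g_lr = 0.3174 − 0.4278 = -0.11.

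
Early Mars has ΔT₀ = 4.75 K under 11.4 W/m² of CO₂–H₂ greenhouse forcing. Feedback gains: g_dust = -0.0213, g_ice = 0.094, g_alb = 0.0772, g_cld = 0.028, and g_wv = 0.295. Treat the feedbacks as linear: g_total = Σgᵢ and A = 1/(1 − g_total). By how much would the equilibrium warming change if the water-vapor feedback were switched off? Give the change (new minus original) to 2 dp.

-3.23 K

Original: g = 0.4729, ΔT = 4.75/(1−0.4729) = 9.0116 K.
Without water-vapor: g' = 0.1779, ΔT' = 4.75/(1−0.1779) = 5.7779 K.
Change = 5.7779 − 9.0116 = -3.23 K.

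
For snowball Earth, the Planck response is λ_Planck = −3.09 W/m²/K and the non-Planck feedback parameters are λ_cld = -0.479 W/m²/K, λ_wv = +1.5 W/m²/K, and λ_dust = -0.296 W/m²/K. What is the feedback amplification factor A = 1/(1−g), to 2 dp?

1.31

Convert to gains: g_cld = -0.479/3.09 = -0.155; g_wv = 1.5/3.09 = 0.4854; g_dust = -0.296/3.09 = -0.09579.
Total gain g = 0.23461.
A = 1/(1 − 0.23461) = 1.31.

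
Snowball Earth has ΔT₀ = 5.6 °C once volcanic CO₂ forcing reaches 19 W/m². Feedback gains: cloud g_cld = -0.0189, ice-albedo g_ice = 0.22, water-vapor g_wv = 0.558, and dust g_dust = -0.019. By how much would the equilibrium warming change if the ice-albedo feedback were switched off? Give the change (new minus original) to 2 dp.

Original: g = 0.7401, ΔT = 5.6/(1−0.7401) = 21.5467 °C.
Without ice-albedo: g' = 0.5201, ΔT' = 5.6/(1−0.5201) = 11.6691 °C.
Change = 11.6691 − 21.5467 = -9.88 °C.

-9.88 °C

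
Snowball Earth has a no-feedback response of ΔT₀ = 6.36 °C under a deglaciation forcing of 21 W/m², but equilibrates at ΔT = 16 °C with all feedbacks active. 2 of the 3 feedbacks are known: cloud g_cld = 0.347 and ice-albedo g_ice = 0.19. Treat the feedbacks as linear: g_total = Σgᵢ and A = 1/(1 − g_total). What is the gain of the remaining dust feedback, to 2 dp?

Amplification A = ΔT/ΔT₀ = 16/6.36 = 2.516.
Total gain g = 1 − 1/A = 1 − 1/2.516 = 0.6025.
Known gains sum to 0.347 + 0.19 = 0.537.
g_dust = 0.6025 − 0.537 = 0.07.

0.07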